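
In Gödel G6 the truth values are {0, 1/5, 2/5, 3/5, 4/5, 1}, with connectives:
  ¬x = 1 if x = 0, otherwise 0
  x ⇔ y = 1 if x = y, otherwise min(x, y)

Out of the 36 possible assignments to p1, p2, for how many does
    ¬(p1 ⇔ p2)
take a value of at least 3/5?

value 1: 10 assignments (counts)
value 0: 26 assignments
So 10 of the 36 assignments meet the threshold.

10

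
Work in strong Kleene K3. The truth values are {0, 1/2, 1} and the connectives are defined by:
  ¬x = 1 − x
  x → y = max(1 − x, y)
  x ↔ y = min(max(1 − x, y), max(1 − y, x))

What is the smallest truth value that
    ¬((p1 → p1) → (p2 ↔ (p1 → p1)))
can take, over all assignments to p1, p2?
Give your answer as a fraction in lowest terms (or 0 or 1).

0

Take p1 = 0, p2 = 1:
p1 → p1 = 0 → 0 = 1
p1 → p1 = 0 → 0 = 1
p2 ↔ (p1 → p1) = 1 ↔ 1 = 1
(p1 → p1) → (p2 ↔ (p1 → p1)) = 1 → 1 = 1
¬((p1 → p1) → (p2 ↔ (p1 → p1))) = ¬1 = 0
No assignment yields a value below 0, so this is the minimum.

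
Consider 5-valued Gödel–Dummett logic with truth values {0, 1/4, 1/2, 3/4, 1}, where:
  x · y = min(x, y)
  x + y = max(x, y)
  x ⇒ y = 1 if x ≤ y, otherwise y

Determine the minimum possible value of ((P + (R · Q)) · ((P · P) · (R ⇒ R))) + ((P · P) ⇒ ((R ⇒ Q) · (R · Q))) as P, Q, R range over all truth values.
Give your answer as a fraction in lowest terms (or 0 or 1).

Take P = 1/4, Q = 0, R = 0:
R · Q = 0 · 0 = 0
P + (R · Q) = 1/4 + 0 = 1/4
P · P = 1/4 · 1/4 = 1/4
R ⇒ R = 0 ⇒ 0 = 1
(P · P) · (R ⇒ R) = 1/4 · 1 = 1/4
(P + (R · Q)) · ((P · P) · (R ⇒ R)) = 1/4 · 1/4 = 1/4
P · P = 1/4 · 1/4 = 1/4
R ⇒ Q = 0 ⇒ 0 = 1
R · Q = 0 · 0 = 0
(R ⇒ Q) · (R · Q) = 1 · 0 = 0
(P · P) ⇒ ((R ⇒ Q) · (R · Q)) = 1/4 ⇒ 0 = 0
((P + (R · Q)) · ((P · P) · (R ⇒ R))) + ((P · P) ⇒ ((R ⇒ Q) · (R · Q))) = 1/4 + 0 = 1/4
No assignment yields a value below 1/4, so this is the minimum.

1/4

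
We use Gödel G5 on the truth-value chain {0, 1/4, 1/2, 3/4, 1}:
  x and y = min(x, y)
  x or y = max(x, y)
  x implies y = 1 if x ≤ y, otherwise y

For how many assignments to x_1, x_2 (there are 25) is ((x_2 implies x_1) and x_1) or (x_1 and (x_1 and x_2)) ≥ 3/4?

value 1: 5 assignments (counts)
value 3/4: 5 assignments (counts)
value 1/2: 5 assignments
value 1/4: 5 assignments
value 0: 5 assignments
So 10 of the 25 assignments meet the threshold.

10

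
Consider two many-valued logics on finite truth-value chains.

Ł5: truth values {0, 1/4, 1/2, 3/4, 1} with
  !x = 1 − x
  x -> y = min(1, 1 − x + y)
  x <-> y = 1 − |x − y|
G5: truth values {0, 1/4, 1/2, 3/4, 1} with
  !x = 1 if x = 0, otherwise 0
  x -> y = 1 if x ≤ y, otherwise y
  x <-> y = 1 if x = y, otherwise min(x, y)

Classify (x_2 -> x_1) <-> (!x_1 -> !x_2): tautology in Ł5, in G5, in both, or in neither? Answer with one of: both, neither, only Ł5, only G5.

only Ł5

In Ł5: every assignment gives 1 — tautology.
In G5: at x_1 = 1/4, x_2 = 1/2 the value is 1/4 — not a tautology.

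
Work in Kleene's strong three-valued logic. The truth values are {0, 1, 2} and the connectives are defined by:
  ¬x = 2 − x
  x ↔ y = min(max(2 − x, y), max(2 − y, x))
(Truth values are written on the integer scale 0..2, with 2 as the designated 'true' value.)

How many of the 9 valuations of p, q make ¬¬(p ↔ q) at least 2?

2

p = 0, q = 0 ↦ 2  ≥
p = 0, q = 1 ↦ 1  <
p = 0, q = 2 ↦ 0  <
p = 1, q = 0 ↦ 1  <
p = 1, q = 1 ↦ 1  <
p = 1, q = 2 ↦ 1  <
p = 2, q = 0 ↦ 0  <
p = 2, q = 1 ↦ 1  <
p = 2, q = 2 ↦ 2  ≥
So 2 of the 9 assignments meet the threshold.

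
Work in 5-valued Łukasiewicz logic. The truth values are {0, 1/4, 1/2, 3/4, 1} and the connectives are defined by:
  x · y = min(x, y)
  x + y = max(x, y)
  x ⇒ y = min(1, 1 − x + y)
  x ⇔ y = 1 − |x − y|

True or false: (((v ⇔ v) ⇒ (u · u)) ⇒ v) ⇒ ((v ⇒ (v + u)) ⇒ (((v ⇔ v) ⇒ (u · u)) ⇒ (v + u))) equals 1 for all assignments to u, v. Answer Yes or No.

At u = 0, v = 1/2, for instance:
v ⇔ v = 1/2 ⇔ 1/2 = 1
u · u = 0 · 0 = 0
(v ⇔ v) ⇒ (u · u) = 1 ⇒ 0 = 0
((v ⇔ v) ⇒ (u · u)) ⇒ v = 0 ⇒ 1/2 = 1
v + u = 1/2 + 0 = 1/2
v ⇒ (v + u) = 1/2 ⇒ 1/2 = 1
((v ⇔ v) ⇒ (u · u)) ⇒ (v + u) = 0 ⇒ 1/2 = 1
(v ⇒ (v + u)) ⇒ (((v ⇔ v) ⇒ (u · u)) ⇒ (v + u)) = 1 ⇒ 1 = 1
(((v ⇔ v) ⇒ (u · u)) ⇒ v) ⇒ ((v ⇒ (v + u)) ⇒ (((v ⇔ v) ⇒ (u · u)) ⇒ (v + u))) = 1 ⇒ 1 = 1
and checking the remaining 24 assignments likewise gives ≥ 1 in every case.

Yes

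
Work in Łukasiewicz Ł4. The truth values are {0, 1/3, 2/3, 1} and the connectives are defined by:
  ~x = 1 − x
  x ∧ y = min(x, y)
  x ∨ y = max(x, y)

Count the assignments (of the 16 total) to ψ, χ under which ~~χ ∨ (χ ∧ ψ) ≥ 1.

4

ψ = 0, χ = 0 ↦ 0  <
ψ = 0, χ = 1/3 ↦ 1/3  <
ψ = 0, χ = 2/3 ↦ 2/3  <
ψ = 0, χ = 1 ↦ 1  ≥
ψ = 1/3, χ = 0 ↦ 0  <
ψ = 1/3, χ = 1/3 ↦ 1/3  <
ψ = 1/3, χ = 2/3 ↦ 2/3  <
ψ = 1/3, χ = 1 ↦ 1  ≥
ψ = 2/3, χ = 0 ↦ 0  <
ψ = 2/3, χ = 1/3 ↦ 1/3  <
ψ = 2/3, χ = 2/3 ↦ 2/3  <
ψ = 2/3, χ = 1 ↦ 1  ≥
ψ = 1, χ = 0 ↦ 0  <
ψ = 1, χ = 1/3 ↦ 1/3  <
ψ = 1, χ = 2/3 ↦ 2/3  <
ψ = 1, χ = 1 ↦ 1  ≥
So 4 of the 16 assignments meet the threshold.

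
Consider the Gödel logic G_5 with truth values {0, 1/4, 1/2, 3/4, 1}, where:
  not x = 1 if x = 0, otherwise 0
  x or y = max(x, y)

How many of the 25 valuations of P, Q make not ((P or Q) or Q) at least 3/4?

1

value 1: 1 assignment (counts)
value 0: 24 assignments
So 1 of the 25 assignments meets the threshold.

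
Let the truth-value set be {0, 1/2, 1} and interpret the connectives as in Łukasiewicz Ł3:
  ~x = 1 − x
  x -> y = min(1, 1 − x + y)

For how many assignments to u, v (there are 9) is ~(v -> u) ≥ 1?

u = 0, v = 0 ↦ 0  <
u = 0, v = 1/2 ↦ 1/2  <
u = 0, v = 1 ↦ 1  ≥
u = 1/2, v = 0 ↦ 0  <
u = 1/2, v = 1/2 ↦ 0  <
u = 1/2, v = 1 ↦ 1/2  <
u = 1, v = 0 ↦ 0  <
u = 1, v = 1/2 ↦ 0  <
u = 1, v = 1 ↦ 0  <
So 1 of the 9 assignments meets the threshold.

1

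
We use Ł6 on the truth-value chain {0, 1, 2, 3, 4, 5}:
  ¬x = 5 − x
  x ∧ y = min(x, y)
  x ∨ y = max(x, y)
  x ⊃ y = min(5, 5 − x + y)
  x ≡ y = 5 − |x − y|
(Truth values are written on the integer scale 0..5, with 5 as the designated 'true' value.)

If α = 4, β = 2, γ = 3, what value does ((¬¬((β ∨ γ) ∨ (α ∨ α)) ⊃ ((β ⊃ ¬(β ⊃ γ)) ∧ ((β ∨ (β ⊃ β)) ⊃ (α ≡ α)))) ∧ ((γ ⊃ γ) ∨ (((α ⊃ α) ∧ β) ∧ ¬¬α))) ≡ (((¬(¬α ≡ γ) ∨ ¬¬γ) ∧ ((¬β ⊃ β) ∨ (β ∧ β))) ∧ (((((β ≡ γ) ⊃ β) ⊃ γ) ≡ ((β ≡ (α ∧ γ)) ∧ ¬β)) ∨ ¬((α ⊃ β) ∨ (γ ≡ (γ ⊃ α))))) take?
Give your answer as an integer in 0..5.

4

β ∨ γ = 2 ∨ 3 = 3
α ∨ α = 4 ∨ 4 = 4
(β ∨ γ) ∨ (α ∨ α) = 3 ∨ 4 = 4
¬((β ∨ γ) ∨ (α ∨ α)) = ¬4 = 1
¬¬((β ∨ γ) ∨ (α ∨ α)) = ¬1 = 4
β ⊃ γ = 2 ⊃ 3 = 5
¬(β ⊃ γ) = ¬5 = 0
β ⊃ ¬(β ⊃ γ) = 2 ⊃ 0 = 3
β ⊃ β = 2 ⊃ 2 = 5
β ∨ (β ⊃ β) = 2 ∨ 5 = 5
α ≡ α = 4 ≡ 4 = 5
(β ∨ (β ⊃ β)) ⊃ (α ≡ α) = 5 ⊃ 5 = 5
(β ⊃ ¬(β ⊃ γ)) ∧ ((β ∨ (β ⊃ β)) ⊃ (α ≡ α)) = 3 ∧ 5 = 3
¬¬((β ∨ γ) ∨ (α ∨ α)) ⊃ ((β ⊃ ¬(β ⊃ γ)) ∧ ((β ∨ (β ⊃ β)) ⊃ (α ≡ α))) = 4 ⊃ 3 = 4
γ ⊃ γ = 3 ⊃ 3 = 5
α ⊃ α = 4 ⊃ 4 = 5
(α ⊃ α) ∧ β = 5 ∧ 2 = 2
¬α = ¬4 = 1
¬¬α = ¬1 = 4
((α ⊃ α) ∧ β) ∧ ¬¬α = 2 ∧ 4 = 2
(γ ⊃ γ) ∨ (((α ⊃ α) ∧ β) ∧ ¬¬α) = 5 ∨ 2 = 5
(¬¬((β ∨ γ) ∨ (α ∨ α)) ⊃ ((β ⊃ ¬(β ⊃ γ)) ∧ ((β ∨ (β ⊃ β)) ⊃ (α ≡ α)))) ∧ ((γ ⊃ γ) ∨ (((α ⊃ α) ∧ β) ∧ ¬¬α)) = 4 ∧ 5 = 4
¬α = ¬4 = 1
¬α ≡ γ = 1 ≡ 3 = 3
¬(¬α ≡ γ) = ¬3 = 2
¬γ = ¬3 = 2
¬¬γ = ¬2 = 3
¬(¬α ≡ γ) ∨ ¬¬γ = 2 ∨ 3 = 3
¬β = ¬2 = 3
¬β ⊃ β = 3 ⊃ 2 = 4
β ∧ β = 2 ∧ 2 = 2
(¬β ⊃ β) ∨ (β ∧ β) = 4 ∨ 2 = 4
(¬(¬α ≡ γ) ∨ ¬¬γ) ∧ ((¬β ⊃ β) ∨ (β ∧ β)) = 3 ∧ 4 = 3
β ≡ γ = 2 ≡ 3 = 4
(β ≡ γ) ⊃ β = 4 ⊃ 2 = 3
((β ≡ γ) ⊃ β) ⊃ γ = 3 ⊃ 3 = 5
α ∧ γ = 4 ∧ 3 = 3
β ≡ (α ∧ γ) = 2 ≡ 3 = 4
¬β = ¬2 = 3
(β ≡ (α ∧ γ)) ∧ ¬β = 4 ∧ 3 = 3
(((β ≡ γ) ⊃ β) ⊃ γ) ≡ ((β ≡ (α ∧ γ)) ∧ ¬β) = 5 ≡ 3 = 3
α ⊃ β = 4 ⊃ 2 = 3
γ ⊃ α = 3 ⊃ 4 = 5
γ ≡ (γ ⊃ α) = 3 ≡ 5 = 3
(α ⊃ β) ∨ (γ ≡ (γ ⊃ α)) = 3 ∨ 3 = 3
¬((α ⊃ β) ∨ (γ ≡ (γ ⊃ α))) = ¬3 = 2
((((β ≡ γ) ⊃ β) ⊃ γ) ≡ ((β ≡ (α ∧ γ)) ∧ ¬β)) ∨ ¬((α ⊃ β) ∨ (γ ≡ (γ ⊃ α))) = 3 ∨ 2 = 3
((¬(¬α ≡ γ) ∨ ¬¬γ) ∧ ((¬β ⊃ β) ∨ (β ∧ β))) ∧ (((((β ≡ γ) ⊃ β) ⊃ γ) ≡ ((β ≡ (α ∧ γ)) ∧ ¬β)) ∨ ¬((α ⊃ β) ∨ (γ ≡ (γ ⊃ α)))) = 3 ∧ 3 = 3
((¬¬((β ∨ γ) ∨ (α ∨ α)) ⊃ ((β ⊃ ¬(β ⊃ γ)) ∧ ((β ∨ (β ⊃ β)) ⊃ (α ≡ α)))) ∧ ((γ ⊃ γ) ∨ (((α ⊃ α) ∧ β) ∧ ¬¬α))) ≡ (((¬(¬α ≡ γ) ∨ ¬¬γ) ∧ ((¬β ⊃ β) ∨ (β ∧ β))) ∧ (((((β ≡ γ) ⊃ β) ⊃ γ) ≡ ((β ≡ (α ∧ γ)) ∧ ¬β)) ∨ ¬((α ⊃ β) ∨ (γ ≡ (γ ⊃ α))))) = 4 ≡ 3 = 4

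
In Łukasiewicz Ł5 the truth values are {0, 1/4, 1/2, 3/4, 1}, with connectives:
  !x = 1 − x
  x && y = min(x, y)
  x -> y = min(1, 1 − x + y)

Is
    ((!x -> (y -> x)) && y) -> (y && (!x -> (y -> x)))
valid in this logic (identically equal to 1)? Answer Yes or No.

At x = 1/2, y = 0, for instance:
!x = !1/2 = 1/2
y -> x = 0 -> 1/2 = 1
!x -> (y -> x) = 1/2 -> 1 = 1
(!x -> (y -> x)) && y = 1 && 0 = 0
y && (!x -> (y -> x)) = 0 && 1 = 0
((!x -> (y -> x)) && y) -> (y && (!x -> (y -> x))) = 0 -> 0 = 1
and checking the remaining 24 assignments likewise gives ≥ 1 in every case.

Yes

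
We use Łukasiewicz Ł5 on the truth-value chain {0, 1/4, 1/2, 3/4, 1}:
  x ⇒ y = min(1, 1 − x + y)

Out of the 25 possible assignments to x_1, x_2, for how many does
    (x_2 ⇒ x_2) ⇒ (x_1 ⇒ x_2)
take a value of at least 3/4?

value 1: 15 assignments (counts)
value 3/4: 4 assignments (counts)
value 1/2: 3 assignments
value 1/4: 2 assignments
value 0: 1 assignment
So 19 of the 25 assignments meet the threshold.

19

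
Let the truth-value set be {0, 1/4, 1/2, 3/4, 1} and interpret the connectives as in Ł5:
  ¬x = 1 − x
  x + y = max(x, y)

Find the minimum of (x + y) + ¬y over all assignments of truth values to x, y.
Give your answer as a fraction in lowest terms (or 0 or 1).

Take x = 0, y = 1/2:
x + y = 0 + 1/2 = 1/2
¬y = ¬1/2 = 1/2
(x + y) + ¬y = 1/2 + 1/2 = 1/2
No assignment yields a value below 1/2, so this is the minimum.

1/2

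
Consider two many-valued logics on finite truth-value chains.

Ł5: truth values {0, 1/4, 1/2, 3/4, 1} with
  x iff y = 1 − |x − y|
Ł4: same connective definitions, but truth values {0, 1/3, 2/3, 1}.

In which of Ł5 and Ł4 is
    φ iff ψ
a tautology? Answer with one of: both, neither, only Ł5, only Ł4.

In Ł5: at φ = 0, ψ = 1/4 the value is 3/4 — not a tautology.
In Ł4: at φ = 0, ψ = 1/3 the value is 2/3 — not a tautology.

neither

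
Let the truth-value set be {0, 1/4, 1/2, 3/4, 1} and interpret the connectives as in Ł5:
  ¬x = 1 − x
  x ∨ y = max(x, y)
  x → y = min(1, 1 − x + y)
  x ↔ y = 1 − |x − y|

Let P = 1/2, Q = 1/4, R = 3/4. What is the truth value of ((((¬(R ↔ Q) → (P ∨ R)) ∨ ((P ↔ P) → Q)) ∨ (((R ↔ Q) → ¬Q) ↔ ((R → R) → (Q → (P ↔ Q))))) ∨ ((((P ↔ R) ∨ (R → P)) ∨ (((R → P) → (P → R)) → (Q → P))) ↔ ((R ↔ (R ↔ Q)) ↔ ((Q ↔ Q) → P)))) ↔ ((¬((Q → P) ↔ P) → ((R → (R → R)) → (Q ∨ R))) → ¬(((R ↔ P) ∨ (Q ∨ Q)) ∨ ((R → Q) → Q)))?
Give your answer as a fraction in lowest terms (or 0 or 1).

1/4

R ↔ Q = 3/4 ↔ 1/4 = 1/2
¬(R ↔ Q) = ¬1/2 = 1/2
P ∨ R = 1/2 ∨ 3/4 = 3/4
¬(R ↔ Q) → (P ∨ R) = 1/2 → 3/4 = 1
P ↔ P = 1/2 ↔ 1/2 = 1
(P ↔ P) → Q = 1 → 1/4 = 1/4
(¬(R ↔ Q) → (P ∨ R)) ∨ ((P ↔ P) → Q) = 1 ∨ 1/4 = 1
R ↔ Q = 3/4 ↔ 1/4 = 1/2
¬Q = ¬1/4 = 3/4
(R ↔ Q) → ¬Q = 1/2 → 3/4 = 1
R → R = 3/4 → 3/4 = 1
P ↔ Q = 1/2 ↔ 1/4 = 3/4
Q → (P ↔ Q) = 1/4 → 3/4 = 1
(R → R) → (Q → (P ↔ Q)) = 1 → 1 = 1
((R ↔ Q) → ¬Q) ↔ ((R → R) → (Q → (P ↔ Q))) = 1 ↔ 1 = 1
((¬(R ↔ Q) → (P ∨ R)) ∨ ((P ↔ P) → Q)) ∨ (((R ↔ Q) → ¬Q) ↔ ((R → R) → (Q → (P ↔ Q)))) = 1 ∨ 1 = 1
P ↔ R = 1/2 ↔ 3/4 = 3/4
R → P = 3/4 → 1/2 = 3/4
(P ↔ R) ∨ (R → P) = 3/4 ∨ 3/4 = 3/4
R → P = 3/4 → 1/2 = 3/4
P → R = 1/2 → 3/4 = 1
(R → P) → (P → R) = 3/4 → 1 = 1
Q → P = 1/4 → 1/2 = 1
((R → P) → (P → R)) → (Q → P) = 1 → 1 = 1
((P ↔ R) ∨ (R → P)) ∨ (((R → P) → (P → R)) → (Q → P)) = 3/4 ∨ 1 = 1
R ↔ Q = 3/4 ↔ 1/4 = 1/2
R ↔ (R ↔ Q) = 3/4 ↔ 1/2 = 3/4
Q ↔ Q = 1/4 ↔ 1/4 = 1
(Q ↔ Q) → P = 1 → 1/2 = 1/2
(R ↔ (R ↔ Q)) ↔ ((Q ↔ Q) → P) = 3/4 ↔ 1/2 = 3/4
(((P ↔ R) ∨ (R → P)) ∨ (((R → P) → (P → R)) → (Q → P))) ↔ ((R ↔ (R ↔ Q)) ↔ ((Q ↔ Q) → P)) = 1 ↔ 3/4 = 3/4
(((¬(R ↔ Q) → (P ∨ R)) ∨ ((P ↔ P) → Q)) ∨ (((R ↔ Q) → ¬Q) ↔ ((R → R) → (Q → (P ↔ Q))))) ∨ ((((P ↔ R) ∨ (R → P)) ∨ (((R → P) → (P → R)) → (Q → P))) ↔ ((R ↔ (R ↔ Q)) ↔ ((Q ↔ Q) → P))) = 1 ∨ 3/4 = 1
Q → P = 1/4 → 1/2 = 1
(Q → P) ↔ P = 1 ↔ 1/2 = 1/2
¬((Q → P) ↔ P) = ¬1/2 = 1/2
R → R = 3/4 → 3/4 = 1
R → (R → R) = 3/4 → 1 = 1
Q ∨ R = 1/4 ∨ 3/4 = 3/4
(R → (R → R)) → (Q ∨ R) = 1 → 3/4 = 3/4
¬((Q → P) ↔ P) → ((R → (R → R)) → (Q ∨ R)) = 1/2 → 3/4 = 1
R ↔ P = 3/4 ↔ 1/2 = 3/4
Q ∨ Q = 1/4 ∨ 1/4 = 1/4
(R ↔ P) ∨ (Q ∨ Q) = 3/4 ∨ 1/4 = 3/4
R → Q = 3/4 → 1/4 = 1/2
(R → Q) → Q = 1/2 → 1/4 = 3/4
((R ↔ P) ∨ (Q ∨ Q)) ∨ ((R → Q) → Q) = 3/4 ∨ 3/4 = 3/4
¬(((R ↔ P) ∨ (Q ∨ Q)) ∨ ((R → Q) → Q)) = ¬3/4 = 1/4
(¬((Q → P) ↔ P) → ((R → (R → R)) → (Q ∨ R))) → ¬(((R ↔ P) ∨ (Q ∨ Q)) ∨ ((R → Q) → Q)) = 1 → 1/4 = 1/4
((((¬(R ↔ Q) → (P ∨ R)) ∨ ((P ↔ P) → Q)) ∨ (((R ↔ Q) → ¬Q) ↔ ((R → R) → (Q → (P ↔ Q))))) ∨ ((((P ↔ R) ∨ (R → P)) ∨ (((R → P) → (P → R)) → (Q → P))) ↔ ((R ↔ (R ↔ Q)) ↔ ((Q ↔ Q) → P)))) ↔ ((¬((Q → P) ↔ P) → ((R → (R → R)) → (Q ∨ R))) → ¬(((R ↔ P) ∨ (Q ∨ Q)) ∨ ((R → Q) → Q))) = 1 ↔ 1/4 = 1/4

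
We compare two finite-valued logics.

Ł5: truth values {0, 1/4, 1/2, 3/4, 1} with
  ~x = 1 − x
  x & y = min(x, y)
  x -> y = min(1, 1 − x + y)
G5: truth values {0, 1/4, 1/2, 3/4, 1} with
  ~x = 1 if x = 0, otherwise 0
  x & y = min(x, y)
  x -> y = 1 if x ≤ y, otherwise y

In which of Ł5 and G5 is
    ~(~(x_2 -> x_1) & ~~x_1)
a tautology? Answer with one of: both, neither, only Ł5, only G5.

In Ł5: at x_1 = 1/4, x_2 = 1/2 the value is 3/4 — not a tautology.
In G5: every assignment gives 1 — tautology.

only G5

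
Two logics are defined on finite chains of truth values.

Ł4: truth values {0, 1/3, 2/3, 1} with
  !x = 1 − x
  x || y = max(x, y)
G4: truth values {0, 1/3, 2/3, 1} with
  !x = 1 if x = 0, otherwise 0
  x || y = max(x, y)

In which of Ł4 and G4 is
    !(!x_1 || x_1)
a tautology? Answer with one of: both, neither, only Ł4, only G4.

In Ł4: at x_1 = 0 the value is 0 — not a tautology.
In G4: at x_1 = 0 the value is 0 — not a tautology.

neither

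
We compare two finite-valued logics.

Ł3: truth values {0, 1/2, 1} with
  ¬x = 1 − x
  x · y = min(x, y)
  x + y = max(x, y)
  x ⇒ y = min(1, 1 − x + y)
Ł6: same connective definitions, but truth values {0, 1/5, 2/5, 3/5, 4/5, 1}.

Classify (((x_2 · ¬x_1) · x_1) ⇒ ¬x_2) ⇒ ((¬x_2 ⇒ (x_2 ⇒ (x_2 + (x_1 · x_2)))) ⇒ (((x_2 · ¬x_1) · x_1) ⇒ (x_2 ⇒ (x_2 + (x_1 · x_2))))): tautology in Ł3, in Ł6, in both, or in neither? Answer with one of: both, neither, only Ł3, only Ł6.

both

In Ł3: every assignment gives 1 — tautology.
In Ł6: every assignment gives 1 — tautology.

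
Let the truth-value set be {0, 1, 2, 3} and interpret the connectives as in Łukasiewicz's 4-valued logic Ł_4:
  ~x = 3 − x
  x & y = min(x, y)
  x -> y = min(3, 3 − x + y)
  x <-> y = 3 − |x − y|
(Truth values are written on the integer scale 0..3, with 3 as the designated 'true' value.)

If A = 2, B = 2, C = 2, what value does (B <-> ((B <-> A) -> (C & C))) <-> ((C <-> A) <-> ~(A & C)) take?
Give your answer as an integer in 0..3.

B <-> A = 2 <-> 2 = 3
C & C = 2 & 2 = 2
(B <-> A) -> (C & C) = 3 -> 2 = 2
B <-> ((B <-> A) -> (C & C)) = 2 <-> 2 = 3
C <-> A = 2 <-> 2 = 3
A & C = 2 & 2 = 2
~(A & C) = ~2 = 1
(C <-> A) <-> ~(A & C) = 3 <-> 1 = 1
(B <-> ((B <-> A) -> (C & C))) <-> ((C <-> A) <-> ~(A & C)) = 3 <-> 1 = 1

1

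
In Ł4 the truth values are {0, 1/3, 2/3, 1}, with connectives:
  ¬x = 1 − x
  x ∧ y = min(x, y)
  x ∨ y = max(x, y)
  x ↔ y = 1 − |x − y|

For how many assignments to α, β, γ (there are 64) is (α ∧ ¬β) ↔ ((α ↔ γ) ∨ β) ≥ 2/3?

value 1: 9 assignments (counts)
value 2/3: 24 assignments (counts)
value 1/3: 11 assignments
value 0: 20 assignments
So 33 of the 64 assignments meet the threshold.

33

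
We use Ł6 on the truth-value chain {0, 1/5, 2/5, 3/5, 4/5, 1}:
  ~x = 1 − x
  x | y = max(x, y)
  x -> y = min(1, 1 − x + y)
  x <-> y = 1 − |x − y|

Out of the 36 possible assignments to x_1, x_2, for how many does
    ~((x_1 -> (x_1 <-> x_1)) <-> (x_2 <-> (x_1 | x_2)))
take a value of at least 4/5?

3

value 1: 1 assignment (counts)
value 4/5: 2 assignments (counts)
value 3/5: 3 assignments
value 2/5: 4 assignments
value 1/5: 5 assignments
value 0: 21 assignments
So 3 of the 36 assignments meet the threshold.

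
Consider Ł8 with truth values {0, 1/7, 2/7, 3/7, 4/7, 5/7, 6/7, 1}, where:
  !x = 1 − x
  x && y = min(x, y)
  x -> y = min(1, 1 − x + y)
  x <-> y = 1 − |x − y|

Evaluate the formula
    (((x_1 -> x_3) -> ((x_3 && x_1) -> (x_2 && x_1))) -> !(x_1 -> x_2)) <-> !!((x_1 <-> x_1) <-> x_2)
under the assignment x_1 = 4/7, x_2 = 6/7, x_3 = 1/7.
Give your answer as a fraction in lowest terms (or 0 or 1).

1/7

x_1 -> x_3 = 4/7 -> 1/7 = 4/7
x_3 && x_1 = 1/7 && 4/7 = 1/7
x_2 && x_1 = 6/7 && 4/7 = 4/7
(x_3 && x_1) -> (x_2 && x_1) = 1/7 -> 4/7 = 1
(x_1 -> x_3) -> ((x_3 && x_1) -> (x_2 && x_1)) = 4/7 -> 1 = 1
x_1 -> x_2 = 4/7 -> 6/7 = 1
!(x_1 -> x_2) = !1 = 0
((x_1 -> x_3) -> ((x_3 && x_1) -> (x_2 && x_1))) -> !(x_1 -> x_2) = 1 -> 0 = 0
x_1 <-> x_1 = 4/7 <-> 4/7 = 1
(x_1 <-> x_1) <-> x_2 = 1 <-> 6/7 = 6/7
!((x_1 <-> x_1) <-> x_2) = !6/7 = 1/7
!!((x_1 <-> x_1) <-> x_2) = !1/7 = 6/7
(((x_1 -> x_3) -> ((x_3 && x_1) -> (x_2 && x_1))) -> !(x_1 -> x_2)) <-> !!((x_1 <-> x_1) <-> x_2) = 0 <-> 6/7 = 1/7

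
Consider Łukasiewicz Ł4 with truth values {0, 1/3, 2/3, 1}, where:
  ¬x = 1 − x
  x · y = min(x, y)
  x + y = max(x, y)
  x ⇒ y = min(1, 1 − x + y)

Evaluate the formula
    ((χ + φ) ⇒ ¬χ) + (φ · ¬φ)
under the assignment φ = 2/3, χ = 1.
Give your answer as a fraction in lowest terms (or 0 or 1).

1/3

χ + φ = 1 + 2/3 = 1
¬χ = ¬1 = 0
(χ + φ) ⇒ ¬χ = 1 ⇒ 0 = 0
¬φ = ¬2/3 = 1/3
φ · ¬φ = 2/3 · 1/3 = 1/3
((χ + φ) ⇒ ¬χ) + (φ · ¬φ) = 0 + 1/3 = 1/3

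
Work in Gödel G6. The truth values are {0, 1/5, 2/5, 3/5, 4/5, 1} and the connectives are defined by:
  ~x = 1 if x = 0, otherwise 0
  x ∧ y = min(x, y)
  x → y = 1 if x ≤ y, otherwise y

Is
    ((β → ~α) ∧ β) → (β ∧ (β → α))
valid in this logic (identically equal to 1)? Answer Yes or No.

Counterexample: take α = 0, β = 1/5.
~α = ~0 = 1
β → ~α = 1/5 → 1 = 1
(β → ~α) ∧ β = 1 ∧ 1/5 = 1/5
β → α = 1/5 → 0 = 0
β ∧ (β → α) = 1/5 ∧ 0 = 0
((β → ~α) ∧ β) → (β ∧ (β → α)) = 1/5 → 0 = 0
This gives 0 ≠ 1.

No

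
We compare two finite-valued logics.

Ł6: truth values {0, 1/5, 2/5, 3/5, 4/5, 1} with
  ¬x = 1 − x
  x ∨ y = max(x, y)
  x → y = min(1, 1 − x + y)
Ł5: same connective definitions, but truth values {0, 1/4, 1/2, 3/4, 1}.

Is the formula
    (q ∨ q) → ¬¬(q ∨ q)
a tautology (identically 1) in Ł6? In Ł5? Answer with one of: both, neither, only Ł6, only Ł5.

In Ł6: every assignment gives 1 — tautology.
In Ł5: every assignment gives 1 — tautology.

both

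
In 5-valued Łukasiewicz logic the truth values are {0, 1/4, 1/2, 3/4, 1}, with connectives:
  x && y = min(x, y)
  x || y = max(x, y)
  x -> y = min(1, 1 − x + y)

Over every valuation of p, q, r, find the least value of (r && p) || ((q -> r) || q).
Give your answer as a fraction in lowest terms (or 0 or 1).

1/2

Take p = 0, q = 1/2, r = 0:
r && p = 0 && 0 = 0
q -> r = 1/2 -> 0 = 1/2
(q -> r) || q = 1/2 || 1/2 = 1/2
(r && p) || ((q -> r) || q) = 0 || 1/2 = 1/2
No assignment yields a value below 1/2, so this is the minimum.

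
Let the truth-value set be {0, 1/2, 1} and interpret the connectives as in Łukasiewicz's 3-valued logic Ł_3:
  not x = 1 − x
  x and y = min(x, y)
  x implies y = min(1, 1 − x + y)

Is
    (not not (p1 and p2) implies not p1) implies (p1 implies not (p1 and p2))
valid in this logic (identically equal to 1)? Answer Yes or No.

p1 = 0, p2 = 0 ↦ 1
p1 = 0, p2 = 1/2 ↦ 1
p1 = 0, p2 = 1 ↦ 1
p1 = 1/2, p2 = 0 ↦ 1
p1 = 1/2, p2 = 1/2 ↦ 1
p1 = 1/2, p2 = 1 ↦ 1
p1 = 1, p2 = 0 ↦ 1
p1 = 1, p2 = 1/2 ↦ 1
p1 = 1, p2 = 1 ↦ 1
Every assignment gives a value ≥ 1.

Yes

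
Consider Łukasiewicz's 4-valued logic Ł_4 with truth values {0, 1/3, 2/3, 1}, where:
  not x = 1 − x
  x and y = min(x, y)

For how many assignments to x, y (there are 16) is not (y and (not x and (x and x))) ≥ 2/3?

16

x = 0, y = 0 ↦ 1  ≥
x = 0, y = 1/3 ↦ 1  ≥
x = 0, y = 2/3 ↦ 1  ≥
x = 0, y = 1 ↦ 1  ≥
x = 1/3, y = 0 ↦ 1  ≥
x = 1/3, y = 1/3 ↦ 2/3  ≥
x = 1/3, y = 2/3 ↦ 2/3  ≥
x = 1/3, y = 1 ↦ 2/3  ≥
x = 2/3, y = 0 ↦ 1  ≥
x = 2/3, y = 1/3 ↦ 2/3  ≥
x = 2/3, y = 2/3 ↦ 2/3  ≥
x = 2/3, y = 1 ↦ 2/3  ≥
x = 1, y = 0 ↦ 1  ≥
x = 1, y = 1/3 ↦ 1  ≥
x = 1, y = 2/3 ↦ 1  ≥
x = 1, y = 1 ↦ 1  ≥
So 16 of the 16 assignments meet the threshold.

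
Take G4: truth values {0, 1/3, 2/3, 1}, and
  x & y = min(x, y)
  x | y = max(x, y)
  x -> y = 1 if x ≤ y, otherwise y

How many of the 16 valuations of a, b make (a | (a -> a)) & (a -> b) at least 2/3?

11

a = 0, b = 0 ↦ 1  ≥
a = 0, b = 1/3 ↦ 1  ≥
a = 0, b = 2/3 ↦ 1  ≥
a = 0, b = 1 ↦ 1  ≥
a = 1/3, b = 0 ↦ 0  <
a = 1/3, b = 1/3 ↦ 1  ≥
a = 1/3, b = 2/3 ↦ 1  ≥
a = 1/3, b = 1 ↦ 1  ≥
a = 2/3, b = 0 ↦ 0  <
a = 2/3, b = 1/3 ↦ 1/3  <
a = 2/3, b = 2/3 ↦ 1  ≥
a = 2/3, b = 1 ↦ 1  ≥
a = 1, b = 0 ↦ 0  <
a = 1, b = 1/3 ↦ 1/3  <
a = 1, b = 2/3 ↦ 2/3  ≥
a = 1, b = 1 ↦ 1  ≥
So 11 of the 16 assignments meet the threshold.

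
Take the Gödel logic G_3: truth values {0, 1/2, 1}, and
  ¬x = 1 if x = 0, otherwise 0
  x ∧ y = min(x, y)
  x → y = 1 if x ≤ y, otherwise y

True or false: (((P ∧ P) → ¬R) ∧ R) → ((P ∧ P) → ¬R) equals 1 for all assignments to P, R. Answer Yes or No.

Yes

P = 0, R = 0 ↦ 1
P = 0, R = 1/2 ↦ 1
P = 0, R = 1 ↦ 1
P = 1/2, R = 0 ↦ 1
P = 1/2, R = 1/2 ↦ 1
P = 1/2, R = 1 ↦ 1
P = 1, R = 0 ↦ 1
P = 1, R = 1/2 ↦ 1
P = 1, R = 1 ↦ 1
Every assignment gives a value ≥ 1.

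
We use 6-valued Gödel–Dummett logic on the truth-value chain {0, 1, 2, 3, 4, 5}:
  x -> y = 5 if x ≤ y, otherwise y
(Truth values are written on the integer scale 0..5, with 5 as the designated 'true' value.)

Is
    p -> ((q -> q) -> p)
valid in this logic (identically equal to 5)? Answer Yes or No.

At p = 4, q = 2, for instance:
q -> q = 2 -> 2 = 5
(q -> q) -> p = 5 -> 4 = 4
p -> ((q -> q) -> p) = 4 -> 4 = 5
and checking the remaining 35 assignments likewise gives ≥ 5 in every case.

Yes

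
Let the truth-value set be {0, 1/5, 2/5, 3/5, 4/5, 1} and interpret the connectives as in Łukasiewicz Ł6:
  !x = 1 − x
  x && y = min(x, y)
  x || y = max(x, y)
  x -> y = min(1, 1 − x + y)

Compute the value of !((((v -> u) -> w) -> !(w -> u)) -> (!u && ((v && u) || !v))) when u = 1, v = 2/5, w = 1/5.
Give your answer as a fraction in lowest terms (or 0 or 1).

4/5

v -> u = 2/5 -> 1 = 1
(v -> u) -> w = 1 -> 1/5 = 1/5
w -> u = 1/5 -> 1 = 1
!(w -> u) = !1 = 0
((v -> u) -> w) -> !(w -> u) = 1/5 -> 0 = 4/5
!u = !1 = 0
v && u = 2/5 && 1 = 2/5
!v = !2/5 = 3/5
(v && u) || !v = 2/5 || 3/5 = 3/5
!u && ((v && u) || !v) = 0 && 3/5 = 0
(((v -> u) -> w) -> !(w -> u)) -> (!u && ((v && u) || !v)) = 4/5 -> 0 = 1/5
!((((v -> u) -> w) -> !(w -> u)) -> (!u && ((v && u) || !v))) = !1/5 = 4/5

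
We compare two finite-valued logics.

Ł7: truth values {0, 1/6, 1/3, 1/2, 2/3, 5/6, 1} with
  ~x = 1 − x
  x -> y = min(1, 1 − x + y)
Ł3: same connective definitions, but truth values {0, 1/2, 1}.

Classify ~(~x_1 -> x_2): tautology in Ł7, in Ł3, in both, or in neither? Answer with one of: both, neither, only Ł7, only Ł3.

neither

In Ł7: at x_1 = 0, x_2 = 1/6 the value is 5/6 — not a tautology.
In Ł3: at x_1 = 0, x_2 = 1/2 the value is 1/2 — not a tautology.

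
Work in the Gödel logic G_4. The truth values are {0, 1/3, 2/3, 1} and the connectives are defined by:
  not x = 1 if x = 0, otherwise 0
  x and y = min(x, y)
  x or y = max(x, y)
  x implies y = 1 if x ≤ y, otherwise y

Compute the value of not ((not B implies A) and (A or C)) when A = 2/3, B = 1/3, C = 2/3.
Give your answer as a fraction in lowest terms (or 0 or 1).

0

not B = not 1/3 = 0
not B implies A = 0 implies 2/3 = 1
A or C = 2/3 or 2/3 = 2/3
(not B implies A) and (A or C) = 1 and 2/3 = 2/3
not ((not B implies A) and (A or C)) = not 2/3 = 0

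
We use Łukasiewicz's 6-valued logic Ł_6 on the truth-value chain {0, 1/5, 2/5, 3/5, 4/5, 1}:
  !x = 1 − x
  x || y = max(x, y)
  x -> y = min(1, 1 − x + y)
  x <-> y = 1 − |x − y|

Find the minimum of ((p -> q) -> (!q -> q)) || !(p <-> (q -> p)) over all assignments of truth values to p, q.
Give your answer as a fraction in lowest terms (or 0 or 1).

3/5

Take p = 2/5, q = 0:
p -> q = 2/5 -> 0 = 3/5
!q = !0 = 1
!q -> q = 1 -> 0 = 0
(p -> q) -> (!q -> q) = 3/5 -> 0 = 2/5
q -> p = 0 -> 2/5 = 1
p <-> (q -> p) = 2/5 <-> 1 = 2/5
!(p <-> (q -> p)) = !2/5 = 3/5
((p -> q) -> (!q -> q)) || !(p <-> (q -> p)) = 2/5 || 3/5 = 3/5
No assignment yields a value below 3/5, so this is the minimum.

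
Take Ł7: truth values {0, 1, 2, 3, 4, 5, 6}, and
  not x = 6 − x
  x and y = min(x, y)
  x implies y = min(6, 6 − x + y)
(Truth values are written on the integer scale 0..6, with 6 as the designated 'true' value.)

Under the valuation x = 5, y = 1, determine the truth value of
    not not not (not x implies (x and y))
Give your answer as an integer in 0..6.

not x = not 5 = 1
x and y = 5 and 1 = 1
not x implies (x and y) = 1 implies 1 = 6
not (not x implies (x and y)) = not 6 = 0
not not (not x implies (x and y)) = not 0 = 6
not not not (not x implies (x and y)) = not 6 = 0

0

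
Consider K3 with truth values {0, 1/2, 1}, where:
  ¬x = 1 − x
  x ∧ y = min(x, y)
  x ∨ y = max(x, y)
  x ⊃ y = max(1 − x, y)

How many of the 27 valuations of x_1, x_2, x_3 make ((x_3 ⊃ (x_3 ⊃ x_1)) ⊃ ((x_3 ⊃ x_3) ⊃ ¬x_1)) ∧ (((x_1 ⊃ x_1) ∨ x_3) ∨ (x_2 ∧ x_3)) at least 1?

value 1: 9 assignments (counts)
value 1/2: 12 assignments
value 0: 6 assignments
So 9 of the 27 assignments meet the threshold.

9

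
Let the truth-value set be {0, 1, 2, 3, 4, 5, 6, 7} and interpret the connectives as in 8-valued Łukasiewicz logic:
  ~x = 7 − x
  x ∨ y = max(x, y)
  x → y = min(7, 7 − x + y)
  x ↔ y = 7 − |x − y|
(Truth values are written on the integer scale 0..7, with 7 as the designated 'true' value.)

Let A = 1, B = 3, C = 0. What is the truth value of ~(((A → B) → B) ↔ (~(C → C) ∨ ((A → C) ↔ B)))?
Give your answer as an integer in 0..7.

1

A → B = 1 → 3 = 7
(A → B) → B = 7 → 3 = 3
C → C = 0 → 0 = 7
~(C → C) = ~7 = 0
A → C = 1 → 0 = 6
(A → C) ↔ B = 6 ↔ 3 = 4
~(C → C) ∨ ((A → C) ↔ B) = 0 ∨ 4 = 4
((A → B) → B) ↔ (~(C → C) ∨ ((A → C) ↔ B)) = 3 ↔ 4 = 6
~(((A → B) → B) ↔ (~(C → C) ∨ ((A → C) ↔ B))) = ~6 = 1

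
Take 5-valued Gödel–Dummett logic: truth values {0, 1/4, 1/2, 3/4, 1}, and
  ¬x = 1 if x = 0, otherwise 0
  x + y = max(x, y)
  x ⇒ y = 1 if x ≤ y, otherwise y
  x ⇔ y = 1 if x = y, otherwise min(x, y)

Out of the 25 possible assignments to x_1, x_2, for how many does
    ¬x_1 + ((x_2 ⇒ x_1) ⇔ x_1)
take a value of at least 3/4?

20

value 1: 16 assignments (counts)
value 3/4: 4 assignments (counts)
value 1/2: 3 assignments
value 1/4: 2 assignments
So 20 of the 25 assignments meet the threshold.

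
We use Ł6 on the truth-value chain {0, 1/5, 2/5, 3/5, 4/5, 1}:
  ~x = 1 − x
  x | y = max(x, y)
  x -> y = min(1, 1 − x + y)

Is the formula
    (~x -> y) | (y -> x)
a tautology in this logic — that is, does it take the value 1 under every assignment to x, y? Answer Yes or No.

Counterexample: take x = 0, y = 1/5.
~x = ~0 = 1
~x -> y = 1 -> 1/5 = 1/5
y -> x = 1/5 -> 0 = 4/5
(~x -> y) | (y -> x) = 1/5 | 4/5 = 4/5
This gives 4/5 ≠ 1.

No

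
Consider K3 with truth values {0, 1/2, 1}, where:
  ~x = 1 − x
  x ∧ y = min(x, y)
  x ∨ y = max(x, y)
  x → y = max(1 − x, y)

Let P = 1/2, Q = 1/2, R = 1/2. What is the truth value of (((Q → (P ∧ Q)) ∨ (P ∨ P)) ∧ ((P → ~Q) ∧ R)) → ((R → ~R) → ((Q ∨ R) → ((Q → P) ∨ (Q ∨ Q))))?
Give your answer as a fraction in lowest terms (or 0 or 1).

1/2

P ∧ Q = 1/2 ∧ 1/2 = 1/2
Q → (P ∧ Q) = 1/2 → 1/2 = 1/2
P ∨ P = 1/2 ∨ 1/2 = 1/2
(Q → (P ∧ Q)) ∨ (P ∨ P) = 1/2 ∨ 1/2 = 1/2
~Q = ~1/2 = 1/2
P → ~Q = 1/2 → 1/2 = 1/2
(P → ~Q) ∧ R = 1/2 ∧ 1/2 = 1/2
((Q → (P ∧ Q)) ∨ (P ∨ P)) ∧ ((P → ~Q) ∧ R) = 1/2 ∧ 1/2 = 1/2
~R = ~1/2 = 1/2
R → ~R = 1/2 → 1/2 = 1/2
Q ∨ R = 1/2 ∨ 1/2 = 1/2
Q → P = 1/2 → 1/2 = 1/2
Q ∨ Q = 1/2 ∨ 1/2 = 1/2
(Q → P) ∨ (Q ∨ Q) = 1/2 ∨ 1/2 = 1/2
(Q ∨ R) → ((Q → P) ∨ (Q ∨ Q)) = 1/2 → 1/2 = 1/2
(R → ~R) → ((Q ∨ R) → ((Q → P) ∨ (Q ∨ Q))) = 1/2 → 1/2 = 1/2
(((Q → (P ∧ Q)) ∨ (P ∨ P)) ∧ ((P → ~Q) ∧ R)) → ((R → ~R) → ((Q ∨ R) → ((Q → P) ∨ (Q ∨ Q)))) = 1/2 → 1/2 = 1/2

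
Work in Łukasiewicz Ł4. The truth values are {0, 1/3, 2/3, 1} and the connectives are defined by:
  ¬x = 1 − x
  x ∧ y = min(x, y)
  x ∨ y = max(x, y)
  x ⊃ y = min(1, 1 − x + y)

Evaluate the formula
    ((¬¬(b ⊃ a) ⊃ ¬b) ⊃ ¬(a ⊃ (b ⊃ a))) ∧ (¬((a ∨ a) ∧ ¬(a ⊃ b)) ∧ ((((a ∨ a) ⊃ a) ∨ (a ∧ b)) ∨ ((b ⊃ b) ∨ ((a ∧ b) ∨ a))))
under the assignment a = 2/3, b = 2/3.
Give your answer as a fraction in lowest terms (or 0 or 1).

b ⊃ a = 2/3 ⊃ 2/3 = 1
¬(b ⊃ a) = ¬1 = 0
¬¬(b ⊃ a) = ¬0 = 1
¬b = ¬2/3 = 1/3
¬¬(b ⊃ a) ⊃ ¬b = 1 ⊃ 1/3 = 1/3
b ⊃ a = 2/3 ⊃ 2/3 = 1
a ⊃ (b ⊃ a) = 2/3 ⊃ 1 = 1
¬(a ⊃ (b ⊃ a)) = ¬1 = 0
(¬¬(b ⊃ a) ⊃ ¬b) ⊃ ¬(a ⊃ (b ⊃ a)) = 1/3 ⊃ 0 = 2/3
a ∨ a = 2/3 ∨ 2/3 = 2/3
a ⊃ b = 2/3 ⊃ 2/3 = 1
¬(a ⊃ b) = ¬1 = 0
(a ∨ a) ∧ ¬(a ⊃ b) = 2/3 ∧ 0 = 0
¬((a ∨ a) ∧ ¬(a ⊃ b)) = ¬0 = 1
a ∨ a = 2/3 ∨ 2/3 = 2/3
(a ∨ a) ⊃ a = 2/3 ⊃ 2/3 = 1
a ∧ b = 2/3 ∧ 2/3 = 2/3
((a ∨ a) ⊃ a) ∨ (a ∧ b) = 1 ∨ 2/3 = 1
b ⊃ b = 2/3 ⊃ 2/3 = 1
a ∧ b = 2/3 ∧ 2/3 = 2/3
(a ∧ b) ∨ a = 2/3 ∨ 2/3 = 2/3
(b ⊃ b) ∨ ((a ∧ b) ∨ a) = 1 ∨ 2/3 = 1
(((a ∨ a) ⊃ a) ∨ (a ∧ b)) ∨ ((b ⊃ b) ∨ ((a ∧ b) ∨ a)) = 1 ∨ 1 = 1
¬((a ∨ a) ∧ ¬(a ⊃ b)) ∧ ((((a ∨ a) ⊃ a) ∨ (a ∧ b)) ∨ ((b ⊃ b) ∨ ((a ∧ b) ∨ a))) = 1 ∧ 1 = 1
((¬¬(b ⊃ a) ⊃ ¬b) ⊃ ¬(a ⊃ (b ⊃ a))) ∧ (¬((a ∨ a) ∧ ¬(a ⊃ b)) ∧ ((((a ∨ a) ⊃ a) ∨ (a ∧ b)) ∨ ((b ⊃ b) ∨ ((a ∧ b) ∨ a)))) = 2/3 ∧ 1 = 2/3

2/3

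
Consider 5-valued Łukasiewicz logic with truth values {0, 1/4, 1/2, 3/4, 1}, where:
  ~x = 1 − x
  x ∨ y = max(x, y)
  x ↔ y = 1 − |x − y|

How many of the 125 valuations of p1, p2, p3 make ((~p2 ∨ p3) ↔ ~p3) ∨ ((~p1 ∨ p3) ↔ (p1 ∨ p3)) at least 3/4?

103

value 1: 75 assignments (counts)
value 3/4: 28 assignments (counts)
value 1/2: 18 assignments
value 1/4: 2 assignments
value 0: 2 assignments
So 103 of the 125 assignments meet the threshold.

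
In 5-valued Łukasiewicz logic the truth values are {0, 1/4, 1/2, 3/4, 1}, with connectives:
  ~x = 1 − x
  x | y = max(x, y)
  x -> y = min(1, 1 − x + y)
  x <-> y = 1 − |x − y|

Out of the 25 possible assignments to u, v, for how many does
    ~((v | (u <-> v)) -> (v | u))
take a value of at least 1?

value 1: 1 assignment (counts)
value 3/4: 1 assignment
value 1/2: 3 assignments
value 1/4: 3 assignments
value 0: 17 assignments
So 1 of the 25 assignments meets the threshold.

1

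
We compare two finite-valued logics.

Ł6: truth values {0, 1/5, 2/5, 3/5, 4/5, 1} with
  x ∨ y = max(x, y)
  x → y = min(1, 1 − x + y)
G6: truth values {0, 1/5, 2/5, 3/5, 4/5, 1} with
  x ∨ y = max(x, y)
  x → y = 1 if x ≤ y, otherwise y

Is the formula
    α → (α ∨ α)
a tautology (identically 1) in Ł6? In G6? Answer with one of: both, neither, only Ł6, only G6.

both

In Ł6: every assignment gives 1 — tautology.
In G6: every assignment gives 1 — tautology.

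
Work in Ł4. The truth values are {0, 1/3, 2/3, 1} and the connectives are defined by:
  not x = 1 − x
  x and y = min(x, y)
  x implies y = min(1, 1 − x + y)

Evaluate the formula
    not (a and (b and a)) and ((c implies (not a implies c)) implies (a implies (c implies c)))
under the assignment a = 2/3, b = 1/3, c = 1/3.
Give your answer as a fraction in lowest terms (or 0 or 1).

b and a = 1/3 and 2/3 = 1/3
a and (b and a) = 2/3 and 1/3 = 1/3
not (a and (b and a)) = not 1/3 = 2/3
not a = not 2/3 = 1/3
not a implies c = 1/3 implies 1/3 = 1
c implies (not a implies c) = 1/3 implies 1 = 1
c implies c = 1/3 implies 1/3 = 1
a implies (c implies c) = 2/3 implies 1 = 1
(c implies (not a implies c)) implies (a implies (c implies c)) = 1 implies 1 = 1
not (a and (b and a)) and ((c implies (not a implies c)) implies (a implies (c implies c))) = 2/3 and 1 = 2/3

2/3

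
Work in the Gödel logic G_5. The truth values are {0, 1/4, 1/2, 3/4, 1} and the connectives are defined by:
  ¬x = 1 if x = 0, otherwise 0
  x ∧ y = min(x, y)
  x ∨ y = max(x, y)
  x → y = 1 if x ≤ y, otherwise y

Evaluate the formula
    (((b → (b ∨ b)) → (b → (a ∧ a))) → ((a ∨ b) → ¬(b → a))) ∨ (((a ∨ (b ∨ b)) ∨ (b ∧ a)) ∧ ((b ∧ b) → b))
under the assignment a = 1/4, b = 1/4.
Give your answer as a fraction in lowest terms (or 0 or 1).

1/4

b ∨ b = 1/4 ∨ 1/4 = 1/4
b → (b ∨ b) = 1/4 → 1/4 = 1
a ∧ a = 1/4 ∧ 1/4 = 1/4
b → (a ∧ a) = 1/4 → 1/4 = 1
(b → (b ∨ b)) → (b → (a ∧ a)) = 1 → 1 = 1
a ∨ b = 1/4 ∨ 1/4 = 1/4
b → a = 1/4 → 1/4 = 1
¬(b → a) = ¬1 = 0
(a ∨ b) → ¬(b → a) = 1/4 → 0 = 0
((b → (b ∨ b)) → (b → (a ∧ a))) → ((a ∨ b) → ¬(b → a)) = 1 → 0 = 0
b ∨ b = 1/4 ∨ 1/4 = 1/4
a ∨ (b ∨ b) = 1/4 ∨ 1/4 = 1/4
b ∧ a = 1/4 ∧ 1/4 = 1/4
(a ∨ (b ∨ b)) ∨ (b ∧ a) = 1/4 ∨ 1/4 = 1/4
b ∧ b = 1/4 ∧ 1/4 = 1/4
(b ∧ b) → b = 1/4 → 1/4 = 1
((a ∨ (b ∨ b)) ∨ (b ∧ a)) ∧ ((b ∧ b) → b) = 1/4 ∧ 1 = 1/4
(((b → (b ∨ b)) → (b → (a ∧ a))) → ((a ∨ b) → ¬(b → a))) ∨ (((a ∨ (b ∨ b)) ∨ (b ∧ a)) ∧ ((b ∧ b) → b)) = 0 ∨ 1/4 = 1/4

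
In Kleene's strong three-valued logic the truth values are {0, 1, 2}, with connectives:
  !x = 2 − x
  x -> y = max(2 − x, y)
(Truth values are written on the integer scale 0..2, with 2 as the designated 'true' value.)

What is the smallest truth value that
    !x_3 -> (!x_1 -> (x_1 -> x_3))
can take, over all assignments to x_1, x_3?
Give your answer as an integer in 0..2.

Take x_1 = 1, x_3 = 0:
!x_3 = !0 = 2
!x_1 = !1 = 1
x_1 -> x_3 = 1 -> 0 = 1
!x_1 -> (x_1 -> x_3) = 1 -> 1 = 1
!x_3 -> (!x_1 -> (x_1 -> x_3)) = 2 -> 1 = 1
No assignment yields a value below 1, so this is the minimum.

1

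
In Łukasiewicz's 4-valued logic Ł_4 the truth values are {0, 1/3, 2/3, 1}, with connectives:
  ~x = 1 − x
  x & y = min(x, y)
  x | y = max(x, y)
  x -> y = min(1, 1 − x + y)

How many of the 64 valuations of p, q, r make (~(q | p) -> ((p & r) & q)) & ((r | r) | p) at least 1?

22

value 1: 22 assignments (counts)
value 2/3: 20 assignments
value 1/3: 15 assignments
value 0: 7 assignments
So 22 of the 64 assignments meet the threshold.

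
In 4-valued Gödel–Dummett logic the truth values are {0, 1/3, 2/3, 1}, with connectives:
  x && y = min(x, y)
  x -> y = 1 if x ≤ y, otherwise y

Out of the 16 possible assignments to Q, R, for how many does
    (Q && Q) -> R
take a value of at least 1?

10

Q = 0, R = 0 ↦ 1  ≥
Q = 0, R = 1/3 ↦ 1  ≥
Q = 0, R = 2/3 ↦ 1  ≥
Q = 0, R = 1 ↦ 1  ≥
Q = 1/3, R = 0 ↦ 0  <
Q = 1/3, R = 1/3 ↦ 1  ≥
Q = 1/3, R = 2/3 ↦ 1  ≥
Q = 1/3, R = 1 ↦ 1  ≥
Q = 2/3, R = 0 ↦ 0  <
Q = 2/3, R = 1/3 ↦ 1/3  <
Q = 2/3, R = 2/3 ↦ 1  ≥
Q = 2/3, R = 1 ↦ 1  ≥
Q = 1, R = 0 ↦ 0  <
Q = 1, R = 1/3 ↦ 1/3  <
Q = 1, R = 2/3 ↦ 2/3  <
Q = 1, R = 1 ↦ 1  ≥
So 10 of the 16 assignments meet the threshold.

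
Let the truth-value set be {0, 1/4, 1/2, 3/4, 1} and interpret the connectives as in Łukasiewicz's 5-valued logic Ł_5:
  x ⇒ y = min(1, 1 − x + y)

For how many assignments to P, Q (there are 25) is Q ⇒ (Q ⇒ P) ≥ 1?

19

value 1: 19 assignments (counts)
value 3/4: 2 assignments
value 1/2: 2 assignments
value 1/4: 1 assignment
value 0: 1 assignment
So 19 of the 25 assignments meet the threshold.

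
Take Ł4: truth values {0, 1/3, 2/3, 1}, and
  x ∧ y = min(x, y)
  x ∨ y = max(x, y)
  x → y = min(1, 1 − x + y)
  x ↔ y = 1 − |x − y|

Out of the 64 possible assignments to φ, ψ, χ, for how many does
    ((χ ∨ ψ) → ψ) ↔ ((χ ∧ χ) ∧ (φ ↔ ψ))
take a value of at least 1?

9

value 1: 9 assignments (counts)
value 2/3: 18 assignments
value 1/3: 17 assignments
value 0: 20 assignments
So 9 of the 64 assignments meet the threshold.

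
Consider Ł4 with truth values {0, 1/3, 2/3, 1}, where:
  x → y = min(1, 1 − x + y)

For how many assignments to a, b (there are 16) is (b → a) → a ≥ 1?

a = 0, b = 0 ↦ 0  <
a = 0, b = 1/3 ↦ 1/3  <
a = 0, b = 2/3 ↦ 2/3  <
a = 0, b = 1 ↦ 1  ≥
a = 1/3, b = 0 ↦ 1/3  <
a = 1/3, b = 1/3 ↦ 1/3  <
a = 1/3, b = 2/3 ↦ 2/3  <
a = 1/3, b = 1 ↦ 1  ≥
a = 2/3, b = 0 ↦ 2/3  <
a = 2/3, b = 1/3 ↦ 2/3  <
a = 2/3, b = 2/3 ↦ 2/3  <
a = 2/3, b = 1 ↦ 1  ≥
a = 1, b = 0 ↦ 1  ≥
a = 1, b = 1/3 ↦ 1  ≥
a = 1, b = 2/3 ↦ 1  ≥
a = 1, b = 1 ↦ 1  ≥
So 7 of the 16 assignments meet the threshold.

7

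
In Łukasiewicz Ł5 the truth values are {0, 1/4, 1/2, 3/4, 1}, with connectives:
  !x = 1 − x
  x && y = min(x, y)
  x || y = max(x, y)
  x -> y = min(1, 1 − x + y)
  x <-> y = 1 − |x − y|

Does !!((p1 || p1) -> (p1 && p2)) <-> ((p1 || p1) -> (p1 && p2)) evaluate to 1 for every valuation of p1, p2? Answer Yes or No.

Yes

At p1 = 0, p2 = 3/4, for instance:
p1 || p1 = 0 || 0 = 0
p1 && p2 = 0 && 3/4 = 0
(p1 || p1) -> (p1 && p2) = 0 -> 0 = 1
!((p1 || p1) -> (p1 && p2)) = !1 = 0
!!((p1 || p1) -> (p1 && p2)) = !0 = 1
!!((p1 || p1) -> (p1 && p2)) <-> ((p1 || p1) -> (p1 && p2)) = 1 <-> 1 = 1
and checking the remaining 24 assignments likewise gives ≥ 1 in every case.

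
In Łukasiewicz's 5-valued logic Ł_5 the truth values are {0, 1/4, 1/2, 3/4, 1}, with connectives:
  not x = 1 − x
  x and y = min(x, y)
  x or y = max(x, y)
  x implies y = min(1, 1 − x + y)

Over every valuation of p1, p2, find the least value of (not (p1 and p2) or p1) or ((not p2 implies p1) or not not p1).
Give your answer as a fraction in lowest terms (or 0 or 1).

Take p1 = 1/4, p2 = 1/4:
p1 and p2 = 1/4 and 1/4 = 1/4
not (p1 and p2) = not 1/4 = 3/4
not (p1 and p2) or p1 = 3/4 or 1/4 = 3/4
not p2 = not 1/4 = 3/4
not p2 implies p1 = 3/4 implies 1/4 = 1/2
not p1 = not 1/4 = 3/4
not not p1 = not 3/4 = 1/4
(not p2 implies p1) or not not p1 = 1/2 or 1/4 = 1/2
(not (p1 and p2) or p1) or ((not p2 implies p1) or not not p1) = 3/4 or 1/2 = 3/4
No assignment yields a value below 3/4, so this is the minimum.

3/4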